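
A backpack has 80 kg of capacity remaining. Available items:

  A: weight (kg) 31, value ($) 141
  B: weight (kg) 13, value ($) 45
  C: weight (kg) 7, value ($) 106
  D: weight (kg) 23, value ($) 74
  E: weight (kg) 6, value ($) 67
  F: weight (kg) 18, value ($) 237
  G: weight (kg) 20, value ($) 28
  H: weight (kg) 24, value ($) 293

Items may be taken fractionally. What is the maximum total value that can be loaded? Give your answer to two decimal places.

816.71

Greedy by value/weight ratio, highest first.
Ratios (sorted): C 15.14, F 13.17, H 12.21, E 11.17, A 4.55, B 3.46, D 3.22, G 1.40
take C (7 @ 106); take F (18 @ 237); take H (24 @ 293); take E (6 @ 67); take 25/31 of A → 113.71. Capacity used 80/80.
Total value = 816.71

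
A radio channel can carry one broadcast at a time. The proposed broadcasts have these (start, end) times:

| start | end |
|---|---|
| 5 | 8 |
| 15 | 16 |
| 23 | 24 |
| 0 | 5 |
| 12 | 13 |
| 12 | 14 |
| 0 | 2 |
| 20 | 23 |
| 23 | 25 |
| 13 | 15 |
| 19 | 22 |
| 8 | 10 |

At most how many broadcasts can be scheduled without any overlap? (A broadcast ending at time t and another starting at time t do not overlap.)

8

Greedy by earliest finish: after sorting by end time, pick each interval compatible with the last pick.
Sorted by end: (0,2)  (0,5)  (5,8)  (8,10)  (12,13)  (12,14)  (13,15)  (15,16)  (19,22)  (20,23)  (23,24)  (23,25)
take (0,2); take (5,8); take (8,10); take (12,13); take (13,15); take (15,16); take (19,22); take (23,24); skip (23,25).
Selected 8 broadcasts.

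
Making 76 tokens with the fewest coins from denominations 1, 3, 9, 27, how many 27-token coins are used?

Use the largest denomination that fits, subtract, and repeat.
76 − 2×27→22 − 2×9→4 − 1×3→1 − 1×1→0
Count of 27: 2

2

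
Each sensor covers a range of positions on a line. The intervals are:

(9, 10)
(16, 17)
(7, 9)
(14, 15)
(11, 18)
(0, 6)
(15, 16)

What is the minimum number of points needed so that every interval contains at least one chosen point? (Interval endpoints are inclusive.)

4

Sorted: [0,6] [7,9] [9,10] [14,15] [15,16] [16,17] [11,18]
{[0,6]} hit by 6; {[7,9],[9,10]} hit by 9; {[14,15],[15,16]} hit by 15; {[16,17],[11,18]} hit by 17.
Points: 6, 9, 15, 17 (4 total).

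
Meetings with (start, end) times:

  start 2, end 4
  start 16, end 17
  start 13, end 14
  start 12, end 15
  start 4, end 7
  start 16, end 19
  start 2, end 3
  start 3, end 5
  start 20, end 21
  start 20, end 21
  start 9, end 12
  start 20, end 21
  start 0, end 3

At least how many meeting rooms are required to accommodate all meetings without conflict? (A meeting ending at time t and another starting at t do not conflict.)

Count concurrent intervals with a sweep; the peak is the room count.
starts: [0, 2, 2, 3, 4, 9, 12, 13, 16, 16, 20, 20, 20]
ends:   [3, 3, 4, 5, 7, 12, 14, 15, 17, 19, 21, 21, 21]
s0→1 s2→2 s2→3  — peak 3.

3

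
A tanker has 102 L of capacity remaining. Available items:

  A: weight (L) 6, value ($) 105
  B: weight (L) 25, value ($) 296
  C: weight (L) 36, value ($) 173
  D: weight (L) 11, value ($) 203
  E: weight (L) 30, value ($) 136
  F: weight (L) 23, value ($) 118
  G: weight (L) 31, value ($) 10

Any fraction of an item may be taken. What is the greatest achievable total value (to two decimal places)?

899.53

Ratios (sorted): D 18.45, A 17.50, B 11.84, F 5.13, C 4.81, E 4.53, G 0.32
take D (11 @ 203); take A (6 @ 105); take B (25 @ 296); take F (23 @ 118); take C (36 @ 173); take 1/30 of E → 4.53. Capacity used 102/102.
Total value = 899.53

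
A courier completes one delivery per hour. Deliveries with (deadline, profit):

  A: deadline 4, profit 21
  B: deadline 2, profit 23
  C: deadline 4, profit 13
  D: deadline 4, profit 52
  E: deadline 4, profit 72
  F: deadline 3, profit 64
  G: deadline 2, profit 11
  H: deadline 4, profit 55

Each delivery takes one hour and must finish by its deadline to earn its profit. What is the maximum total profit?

By profit: E(d4,72), F(d3,64), H(d4,55), D(d4,52), B(d2,23), A(d4,21), C(d4,13), G(d2,11)
E→slot 4; F→slot 3; H→slot 2; D→slot 1; B skipped; A skipped; C skipped; G skipped.
Profit = 52 + 55 + 64 + 72 = 243

243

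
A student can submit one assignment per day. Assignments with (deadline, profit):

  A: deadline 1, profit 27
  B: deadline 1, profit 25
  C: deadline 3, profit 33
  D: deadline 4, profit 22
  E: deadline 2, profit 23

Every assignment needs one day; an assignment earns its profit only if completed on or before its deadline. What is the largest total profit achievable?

105

Take jobs in profit order; each goes to the latest open slot no later than its deadline.
Profit order: C=33 A=27 B=25 E=23 D=22
Assign: C→slot 3, A→slot 1, B skipped, E→slot 2, D→slot 4.
Slots: [1:A] [2:E] [3:C] [4:D]
Profit = 27 + 23 + 33 + 22 = 105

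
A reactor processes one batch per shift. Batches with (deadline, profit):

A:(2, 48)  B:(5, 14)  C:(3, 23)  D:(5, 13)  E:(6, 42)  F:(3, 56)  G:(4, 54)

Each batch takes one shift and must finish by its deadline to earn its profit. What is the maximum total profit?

237

Take jobs in profit order; each goes to the latest open slot no later than its deadline.
Profit order: F=56 G=54 A=48 E=42 C=23 B=14 D=13
Assign: F→slot 3, G→slot 4, A→slot 2, E→slot 6, C→slot 1, B→slot 5, D skipped.
Slots: [1:C] [2:A] [3:F] [4:G] [5:B] [6:E]
Profit = 23 + 48 + 56 + 54 + 14 + 42 = 237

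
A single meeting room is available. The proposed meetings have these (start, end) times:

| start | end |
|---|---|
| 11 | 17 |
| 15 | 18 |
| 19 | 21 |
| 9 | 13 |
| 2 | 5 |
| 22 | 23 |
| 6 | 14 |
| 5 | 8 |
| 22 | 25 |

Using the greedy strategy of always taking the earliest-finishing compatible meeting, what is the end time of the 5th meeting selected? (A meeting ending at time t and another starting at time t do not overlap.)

21

By end time: (2,5), (5,8), (9,13), (6,14), (11,17), (15,18), (19,21), (22,23), (22,25).
Pick (2,5); next start ≥ 5 → (5,8); next start ≥ 8 → (9,13); next start ≥ 13 → (15,18); next start ≥ 18 → (19,21); next start ≥ 21 → (22,23).
Selected: (2,5) (5,8) (9,13) (15,18) (19,21) (22,23)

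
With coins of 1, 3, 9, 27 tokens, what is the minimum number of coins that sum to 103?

7

Use the largest denomination that fits, subtract, and repeat.
103 − 3×27→22 − 2×9→4 − 1×3→1 − 1×1→0
Total coins = 3 + 2 + 1 + 1 = 7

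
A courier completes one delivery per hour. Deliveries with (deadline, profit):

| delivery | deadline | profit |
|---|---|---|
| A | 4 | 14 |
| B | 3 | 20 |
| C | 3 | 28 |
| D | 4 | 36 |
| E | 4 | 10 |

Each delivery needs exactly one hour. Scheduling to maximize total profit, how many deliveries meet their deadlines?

4

Sort by profit descending; place each in the latest free slot ≤ its deadline.
Profit order: D=36 C=28 B=20 A=14 E=10
Assign: D→slot 4, C→slot 3, B→slot 2, A→slot 1, E skipped.
Slots: [1:A] [2:B] [3:C] [4:D]
4 of 5 scheduled.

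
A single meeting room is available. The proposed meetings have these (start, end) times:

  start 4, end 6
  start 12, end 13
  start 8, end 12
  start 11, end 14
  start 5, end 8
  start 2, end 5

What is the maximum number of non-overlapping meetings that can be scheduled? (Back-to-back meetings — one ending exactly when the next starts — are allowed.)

By end time: (2,5), (4,6), (5,8), (8,12), (12,13), (11,14).
Pick (2,5); next start ≥ 5 → (5,8); next start ≥ 8 → (8,12); next start ≥ 12 → (12,13).
Selected 4 meetings.

4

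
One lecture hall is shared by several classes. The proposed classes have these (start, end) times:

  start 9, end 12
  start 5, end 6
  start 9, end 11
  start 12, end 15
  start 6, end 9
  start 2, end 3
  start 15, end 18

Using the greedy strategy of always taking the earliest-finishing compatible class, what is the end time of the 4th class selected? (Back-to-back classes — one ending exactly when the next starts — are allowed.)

11

Greedy by earliest finish: after sorting by end time, pick each interval compatible with the last pick.
By end time: (2,3), (5,6), (6,9), (9,11), (9,12), (12,15), (15,18).
Pick (2,3); next start ≥ 3 → (5,6); next start ≥ 6 → (6,9); next start ≥ 9 → (9,11); next start ≥ 11 → (12,15); next start ≥ 15 → (15,18).
Selected: (2,3) (5,6) (6,9) (9,11) (12,15) (15,18)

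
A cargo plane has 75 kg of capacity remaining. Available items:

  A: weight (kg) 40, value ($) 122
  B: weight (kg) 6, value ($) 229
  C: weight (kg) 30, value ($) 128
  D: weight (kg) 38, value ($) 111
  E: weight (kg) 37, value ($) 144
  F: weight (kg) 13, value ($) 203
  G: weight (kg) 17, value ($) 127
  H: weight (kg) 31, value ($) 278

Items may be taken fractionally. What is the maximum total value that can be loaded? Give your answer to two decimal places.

871.13

Greedy by value/weight ratio, highest first.
Ratios (sorted): B 38.17, F 15.62, H 8.97, G 7.47, C 4.27, E 3.89, A 3.05, D 2.92
take B (6 @ 229); take F (13 @ 203); take H (31 @ 278); take G (17 @ 127); take 8/30 of C → 34.13. Capacity used 75/75.
Total value = 871.13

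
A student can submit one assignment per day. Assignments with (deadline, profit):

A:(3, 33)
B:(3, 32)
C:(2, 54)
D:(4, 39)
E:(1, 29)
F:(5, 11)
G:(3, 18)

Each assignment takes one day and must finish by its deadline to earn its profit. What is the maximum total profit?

169

Profit order: C=54 D=39 A=33 B=32 E=29 G=18 F=11
Assign: C→slot 2, D→slot 4, A→slot 3, B→slot 1, E skipped, G skipped, F→slot 5.
Slots: [1:B] [2:C] [3:A] [4:D] [5:F]
Profit = 32 + 54 + 33 + 39 + 11 = 169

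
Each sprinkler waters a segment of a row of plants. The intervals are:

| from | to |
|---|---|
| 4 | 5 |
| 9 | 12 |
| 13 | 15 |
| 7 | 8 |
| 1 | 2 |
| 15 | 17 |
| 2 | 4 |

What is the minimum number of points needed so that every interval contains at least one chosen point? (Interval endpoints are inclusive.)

5

Process intervals by earliest right end; each time one isn't hit yet, stab at its right endpoint.
By right end: [1,2]  [2,4]  [4,5]  [7,8]  [9,12]  [13,15]  [15,17]
[1,2] uncovered → point at 2; [4,5] uncovered → point at 5; [7,8] uncovered → point at 8; [9,12] uncovered → point at 12; [13,15] uncovered → point at 15.
Points: 2, 5, 8, 12, 15 (5 total).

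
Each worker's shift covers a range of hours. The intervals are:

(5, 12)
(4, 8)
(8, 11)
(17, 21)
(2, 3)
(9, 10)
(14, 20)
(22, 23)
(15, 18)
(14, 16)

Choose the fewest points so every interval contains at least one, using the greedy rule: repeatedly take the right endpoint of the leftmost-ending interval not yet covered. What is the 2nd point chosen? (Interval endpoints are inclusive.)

Process intervals by earliest right end; each time one isn't hit yet, stab at its right endpoint.
Sorted: [2,3] [4,8] [9,10] [8,11] [5,12] [14,16] [15,18] [14,20] [17,21] [22,23]
{[2,3]} hit by 3; {[4,8]} hit by 8; {[9,10],[8,11],[5,12]} hit by 10; {[14,16],[15,18],[14,20]} hit by 16; {[17,21]} hit by 21; {[22,23]} hit by 23.
Points: 3, 8, 10, 16, 21, 23 (6 total).

8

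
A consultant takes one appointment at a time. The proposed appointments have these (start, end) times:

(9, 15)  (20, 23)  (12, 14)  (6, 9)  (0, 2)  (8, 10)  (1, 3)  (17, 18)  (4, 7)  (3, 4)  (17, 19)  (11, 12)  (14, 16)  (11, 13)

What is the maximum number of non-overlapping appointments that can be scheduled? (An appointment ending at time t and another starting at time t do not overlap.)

9

Order by finish time; keep every interval that doesn't clash with the previous kept one.
Sorted by end: (0,2)  (1,3)  (3,4)  (4,7)  (6,9)  (8,10)  (11,12)  (11,13)  (12,14)  (9,15)  (14,16)  (17,18)  (17,19)  (20,23)
take (0,2); take (3,4); take (4,7); take (8,10); take (11,12); take (12,14); skip (9,15); take (14,16); take (17,18); take (20,23).
Selected 9 appointments.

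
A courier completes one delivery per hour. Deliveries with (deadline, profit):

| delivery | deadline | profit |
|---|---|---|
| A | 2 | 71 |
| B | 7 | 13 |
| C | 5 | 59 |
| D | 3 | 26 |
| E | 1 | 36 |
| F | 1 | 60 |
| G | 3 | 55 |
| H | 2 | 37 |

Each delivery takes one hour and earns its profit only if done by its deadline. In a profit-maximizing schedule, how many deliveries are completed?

By profit: A(d2,71), F(d1,60), C(d5,59), G(d3,55), H(d2,37), E(d1,36), D(d3,26), B(d7,13)
A→slot 2; F→slot 1; C→slot 5; G→slot 3; H skipped; E skipped; D skipped; B→slot 7.
5 of 8 scheduled.

5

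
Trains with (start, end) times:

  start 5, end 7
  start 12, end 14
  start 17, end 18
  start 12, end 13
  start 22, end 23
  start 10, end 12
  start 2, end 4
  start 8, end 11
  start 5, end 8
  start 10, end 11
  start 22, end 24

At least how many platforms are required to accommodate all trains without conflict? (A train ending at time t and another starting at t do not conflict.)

3

Events (time:±→running): 2:+→1 4:-→0 5:+→1 5:+→2 7:-→1 8:-→0 8:+→1 10:+→2 10:+→3 … peak 3.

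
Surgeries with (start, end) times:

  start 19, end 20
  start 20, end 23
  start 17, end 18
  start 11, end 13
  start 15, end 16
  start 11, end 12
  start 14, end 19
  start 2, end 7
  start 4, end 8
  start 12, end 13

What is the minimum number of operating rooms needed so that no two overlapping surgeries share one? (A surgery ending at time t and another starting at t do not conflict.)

Count concurrent intervals with a sweep; the peak is the room count.
Events (time:±→running): 2:+→1 4:+→2 … peak 2.

2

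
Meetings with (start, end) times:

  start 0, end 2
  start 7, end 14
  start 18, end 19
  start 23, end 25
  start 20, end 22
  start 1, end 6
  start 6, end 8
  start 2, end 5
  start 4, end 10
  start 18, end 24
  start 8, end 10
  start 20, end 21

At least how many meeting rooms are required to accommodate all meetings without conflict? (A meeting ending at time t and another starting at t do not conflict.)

3

Events (time:±→running): 0:+→1 1:+→2 2:-→1 2:+→2 4:+→3 … peak 3.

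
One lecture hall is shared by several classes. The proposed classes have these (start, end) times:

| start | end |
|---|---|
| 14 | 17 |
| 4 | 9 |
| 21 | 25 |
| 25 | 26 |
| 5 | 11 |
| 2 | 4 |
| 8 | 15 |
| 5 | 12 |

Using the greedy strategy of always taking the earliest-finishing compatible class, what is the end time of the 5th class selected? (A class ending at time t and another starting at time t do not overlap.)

26

Sorted by end: (2,4)  (4,9)  (5,11)  (5,12)  (8,15)  (14,17)  (21,25)  (25,26)
take (2,4); take (4,9); take (14,17); take (21,25); take (25,26).
Selected: (2,4) (4,9) (14,17) (21,25) (25,26)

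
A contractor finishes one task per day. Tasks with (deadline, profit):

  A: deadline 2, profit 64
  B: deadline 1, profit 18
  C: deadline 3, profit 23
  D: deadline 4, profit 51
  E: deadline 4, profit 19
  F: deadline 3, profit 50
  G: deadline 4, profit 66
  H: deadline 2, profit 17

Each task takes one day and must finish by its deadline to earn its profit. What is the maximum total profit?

231

By profit: G(d4,66), A(d2,64), D(d4,51), F(d3,50), C(d3,23), E(d4,19), B(d1,18), H(d2,17)
G→slot 4; A→slot 2; D→slot 3; F→slot 1; C skipped; E skipped; B skipped; H skipped.
Profit = 50 + 64 + 51 + 66 = 231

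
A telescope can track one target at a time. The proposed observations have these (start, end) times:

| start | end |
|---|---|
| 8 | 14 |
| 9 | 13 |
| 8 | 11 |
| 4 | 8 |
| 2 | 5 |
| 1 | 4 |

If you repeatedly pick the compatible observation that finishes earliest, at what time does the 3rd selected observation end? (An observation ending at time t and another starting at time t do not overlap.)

Sorted by end: (1,4)  (2,5)  (4,8)  (8,11)  (9,13)  (8,14)
take (1,4); skip (2,5); take (4,8); take (8,11); skip (8,14).
Selected: (1,4) (4,8) (8,11)

11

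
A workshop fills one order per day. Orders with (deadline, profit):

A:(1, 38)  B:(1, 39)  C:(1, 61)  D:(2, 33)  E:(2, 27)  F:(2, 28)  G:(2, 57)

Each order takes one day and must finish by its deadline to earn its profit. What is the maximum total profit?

Take jobs in profit order; each goes to the latest open slot no later than its deadline.
By profit: C(d1,61), G(d2,57), B(d1,39), A(d1,38), D(d2,33), F(d2,28), E(d2,27)
C→slot 1; G→slot 2; B skipped; A skipped; D skipped; F skipped; E skipped.
Profit = 61 + 57 = 118

118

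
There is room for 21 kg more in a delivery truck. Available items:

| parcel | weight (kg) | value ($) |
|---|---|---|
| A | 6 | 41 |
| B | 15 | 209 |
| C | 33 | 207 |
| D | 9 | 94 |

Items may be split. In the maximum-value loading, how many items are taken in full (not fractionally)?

1

Sort by value per unit weight and fill in that order.
Order: B (209/15=13.93) > D (94/9=10.44) > A (41/6=6.83) > C (207/33=6.27)
Fill: take B (15 @ 209) → take 6/9 of D → 62.67; 21/21 used.
1 item(s) taken whole; one partial (take 6/9 of D).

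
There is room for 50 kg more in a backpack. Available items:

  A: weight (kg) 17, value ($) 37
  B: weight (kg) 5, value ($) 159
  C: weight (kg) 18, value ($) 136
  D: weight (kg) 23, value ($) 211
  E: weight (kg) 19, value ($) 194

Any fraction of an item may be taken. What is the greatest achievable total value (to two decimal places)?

586.67

Order: B (159/5=31.80) > E (194/19=10.21) > D (211/23=9.17) > C (136/18=7.56) > A (37/17=2.18)
Fill: take B (5 @ 159) → take E (19 @ 194) → take D (23 @ 211) → take 3/18 of C → 22.67; 50/50 used.
Total value = 586.67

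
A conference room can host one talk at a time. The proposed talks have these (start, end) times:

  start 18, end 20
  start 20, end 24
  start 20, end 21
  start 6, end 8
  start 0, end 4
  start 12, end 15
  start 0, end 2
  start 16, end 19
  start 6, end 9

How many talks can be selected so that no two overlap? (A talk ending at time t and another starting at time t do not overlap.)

Sort by end time and greedily take each interval whose start is ≥ the last chosen end.
By end time: (0,2), (0,4), (6,8), (6,9), (12,15), (16,19), (18,20), (20,21), (20,24).
Pick (0,2); next start ≥ 2 → (6,8); next start ≥ 8 → (12,15); next start ≥ 15 → (16,19); next start ≥ 19 → (20,21).
Selected 5 talks.

5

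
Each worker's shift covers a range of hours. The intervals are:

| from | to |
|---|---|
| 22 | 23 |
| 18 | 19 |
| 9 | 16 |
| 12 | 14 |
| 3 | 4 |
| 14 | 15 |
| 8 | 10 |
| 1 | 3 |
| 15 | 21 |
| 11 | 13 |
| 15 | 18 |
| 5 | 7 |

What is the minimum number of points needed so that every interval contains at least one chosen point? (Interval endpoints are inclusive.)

Sort by right endpoint; whenever an interval is uncovered, place a point at its right end.
By right end: [1,3]  [3,4]  [5,7]  [8,10]  [11,13]  [12,14]  [14,15]  [9,16]  [15,18]  [18,19]  [15,21]  [22,23]
[1,3] uncovered → point at 3; [5,7] uncovered → point at 7; [8,10] uncovered → point at 10; [11,13] uncovered → point at 13; [14,15] uncovered → point at 15; [18,19] uncovered → point at 19; [22,23] uncovered → point at 23.
Points: 3, 7, 10, 13, 15, 19, 23 (7 total).

7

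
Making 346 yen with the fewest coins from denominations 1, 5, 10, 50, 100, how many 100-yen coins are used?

3

346 − 3×100→46 − 4×10→6 − 1×5→1 − 1×1→0
Count of 100: 3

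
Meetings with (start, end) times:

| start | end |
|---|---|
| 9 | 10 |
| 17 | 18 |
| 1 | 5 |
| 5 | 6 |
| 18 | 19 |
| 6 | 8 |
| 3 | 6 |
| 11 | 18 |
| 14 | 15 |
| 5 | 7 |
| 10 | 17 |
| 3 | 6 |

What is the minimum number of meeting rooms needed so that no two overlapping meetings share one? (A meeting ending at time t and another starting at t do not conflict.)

4

Count concurrent intervals with a sweep; the peak is the room count.
Events (time:±→running): 1:+→1 3:+→2 3:+→3 5:-→2 5:+→3 5:+→4 … peak 4.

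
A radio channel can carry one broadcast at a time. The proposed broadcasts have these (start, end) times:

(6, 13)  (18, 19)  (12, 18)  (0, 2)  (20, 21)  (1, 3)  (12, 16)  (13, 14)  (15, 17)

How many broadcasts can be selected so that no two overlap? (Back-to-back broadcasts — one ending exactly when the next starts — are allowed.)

Sort by end time and greedily take each interval whose start is ≥ the last chosen end.
Sorted by end: (0,2)  (1,3)  (6,13)  (13,14)  (12,16)  (15,17)  (12,18)  (18,19)  (20,21)
take (0,2); skip (1,3); take (6,13); take (13,14); take (15,17); skip (12,18); take (18,19); take (20,21).
Selected 6 broadcasts.

6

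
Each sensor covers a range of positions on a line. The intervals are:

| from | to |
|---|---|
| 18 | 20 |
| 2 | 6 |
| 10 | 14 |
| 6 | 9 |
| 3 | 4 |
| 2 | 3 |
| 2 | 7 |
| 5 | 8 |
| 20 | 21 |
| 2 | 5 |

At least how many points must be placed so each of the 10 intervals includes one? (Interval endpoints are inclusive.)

4

Process intervals by earliest right end; each time one isn't hit yet, stab at its right endpoint.
Sorted: [2,3] [3,4] [2,5] [2,6] [2,7] [5,8] [6,9] [10,14] [18,20] [20,21]
{[2,3],[3,4],[2,5],[2,6],[2,7]} hit by 3; {[5,8],[6,9]} hit by 8; {[10,14]} hit by 14; {[18,20],[20,21]} hit by 20.
Points: 3, 8, 14, 20 (4 total).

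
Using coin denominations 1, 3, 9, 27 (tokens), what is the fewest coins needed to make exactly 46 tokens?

4

46 = 1×27 + 2×9 + 1×1
Total coins = 1 + 2 + 1 = 4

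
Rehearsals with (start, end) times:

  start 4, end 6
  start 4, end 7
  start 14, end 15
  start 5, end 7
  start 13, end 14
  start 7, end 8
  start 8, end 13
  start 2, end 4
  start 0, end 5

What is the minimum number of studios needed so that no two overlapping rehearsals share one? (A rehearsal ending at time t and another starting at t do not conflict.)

The answer is the maximum number of intervals overlapping at any instant.
Events (time:±→running): 0:+→1 2:+→2 4:-→1 4:+→2 4:+→3 … peak 3.

3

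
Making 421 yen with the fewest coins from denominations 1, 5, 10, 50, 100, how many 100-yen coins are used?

4

Use the largest denomination that fits, subtract, and repeat.
421 − 4×100→21 − 2×10→1 − 1×1→0
Count of 100: 4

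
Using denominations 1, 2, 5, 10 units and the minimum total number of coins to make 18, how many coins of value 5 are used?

1

18 = 1×10 + 1×5 + 1×2 + 1×1
Count of 5: 1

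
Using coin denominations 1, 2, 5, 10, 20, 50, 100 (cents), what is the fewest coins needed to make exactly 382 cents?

7

Use the largest denomination that fits, subtract, and repeat.
382 = 3×100 + 1×50 + 1×20 + 1×10 + 1×2
Total coins = 3 + 1 + 1 + 1 + 1 = 7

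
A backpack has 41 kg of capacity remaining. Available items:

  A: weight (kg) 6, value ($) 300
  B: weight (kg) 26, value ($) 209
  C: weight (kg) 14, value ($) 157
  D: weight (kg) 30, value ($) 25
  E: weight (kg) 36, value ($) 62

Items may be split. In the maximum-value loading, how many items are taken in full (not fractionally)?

Ratios (sorted): A 50.00, C 11.21, B 8.04, E 1.72, D 0.83
take A (6 @ 300); take C (14 @ 157); take 21/26 of B → 168.81. Capacity used 41/41.
2 item(s) taken whole; one partial (take 21/26 of B).

2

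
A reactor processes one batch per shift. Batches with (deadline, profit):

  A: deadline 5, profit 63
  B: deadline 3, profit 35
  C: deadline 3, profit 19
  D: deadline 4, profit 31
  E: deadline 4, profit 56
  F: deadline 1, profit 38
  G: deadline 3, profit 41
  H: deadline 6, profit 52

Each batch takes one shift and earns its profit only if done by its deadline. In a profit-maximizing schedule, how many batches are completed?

6

Profit order: A=63 E=56 H=52 G=41 F=38 B=35 D=31 C=19
Assign: A→slot 5, E→slot 4, H→slot 6, G→slot 3, F→slot 1, B→slot 2, D skipped, C skipped.
Slots: [1:F] [2:B] [3:G] [4:E] [5:A] [6:H]
6 of 8 scheduled.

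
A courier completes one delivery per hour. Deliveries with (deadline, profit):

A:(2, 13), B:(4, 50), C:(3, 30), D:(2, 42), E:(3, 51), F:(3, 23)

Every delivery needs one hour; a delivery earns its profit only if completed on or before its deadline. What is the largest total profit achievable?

173

Sort by profit descending; place each in the latest free slot ≤ its deadline.
By profit: E(d3,51), B(d4,50), D(d2,42), C(d3,30), F(d3,23), A(d2,13)
E→slot 3; B→slot 4; D→slot 2; C→slot 1; F skipped; A skipped.
Profit = 30 + 42 + 51 + 50 = 173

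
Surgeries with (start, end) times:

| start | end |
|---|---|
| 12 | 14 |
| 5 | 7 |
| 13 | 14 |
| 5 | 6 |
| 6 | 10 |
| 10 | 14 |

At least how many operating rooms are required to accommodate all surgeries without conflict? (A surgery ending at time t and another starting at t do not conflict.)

Count concurrent intervals with a sweep; the peak is the room count.
starts: [5, 5, 6, 10, 12, 13]
ends:   [6, 7, 10, 14, 14, 14]
s5→1 s5→2 e6→1 s6→2 e7→1 e10→0 s10→1 s12→2 s13→3  — peak 3.

3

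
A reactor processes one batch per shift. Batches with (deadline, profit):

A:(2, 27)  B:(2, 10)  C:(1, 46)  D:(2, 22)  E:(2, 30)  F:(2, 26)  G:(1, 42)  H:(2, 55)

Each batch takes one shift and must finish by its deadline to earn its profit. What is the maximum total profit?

Sort by profit descending; place each in the latest free slot ≤ its deadline.
Profit order: H=55 C=46 G=42 E=30 A=27 F=26 D=22 B=10
Assign: H→slot 2, C→slot 1, G skipped, E skipped, A skipped, F skipped, D skipped, B skipped.
Slots: [1:C] [2:H]
Profit = 46 + 55 = 101

101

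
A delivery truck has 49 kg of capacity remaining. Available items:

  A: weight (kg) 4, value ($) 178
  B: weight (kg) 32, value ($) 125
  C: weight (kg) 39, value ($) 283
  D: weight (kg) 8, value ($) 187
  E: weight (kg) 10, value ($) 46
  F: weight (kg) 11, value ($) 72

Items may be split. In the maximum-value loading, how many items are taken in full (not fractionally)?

Sort by value per unit weight and fill in that order.
Ratios (sorted): A 44.50, D 23.38, C 7.26, F 6.55, E 4.60, B 3.91
take A (4 @ 178); take D (8 @ 187); take 37/39 of C → 268.49. Capacity used 49/49.
2 item(s) taken whole; one partial (take 37/39 of C).

2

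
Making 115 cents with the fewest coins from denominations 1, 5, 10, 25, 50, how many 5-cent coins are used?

Use the largest denomination that fits, subtract, and repeat.
115 − 2×50→15 − 1×10→5 − 1×5→0
Count of 5: 1

1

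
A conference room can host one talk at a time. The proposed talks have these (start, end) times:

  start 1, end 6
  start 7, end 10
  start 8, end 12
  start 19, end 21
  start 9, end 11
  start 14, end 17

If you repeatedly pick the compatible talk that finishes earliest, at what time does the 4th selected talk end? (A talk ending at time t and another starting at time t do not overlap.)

21

Sort by end time and greedily take each interval whose start is ≥ the last chosen end.
By end time: (1,6), (7,10), (9,11), (8,12), (14,17), (19,21).
Pick (1,6); next start ≥ 6 → (7,10); next start ≥ 10 → (14,17); next start ≥ 17 → (19,21).
Selected: (1,6) (7,10) (14,17) (19,21)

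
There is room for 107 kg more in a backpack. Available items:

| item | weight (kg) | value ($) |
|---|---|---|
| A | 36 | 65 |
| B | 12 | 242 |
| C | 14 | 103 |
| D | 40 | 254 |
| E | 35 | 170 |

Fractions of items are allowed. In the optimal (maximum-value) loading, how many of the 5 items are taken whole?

Order: B (242/12=20.17) > C (103/14=7.36) > D (254/40=6.35) > E (170/35=4.86) > A (65/36=1.81)
Fill: take B (12 @ 242) → take C (14 @ 103) → take D (40 @ 254) → take E (35 @ 170) → take 6/36 of A → 10.83; 107/107 used.
4 item(s) taken whole; one partial (take 6/36 of A).

4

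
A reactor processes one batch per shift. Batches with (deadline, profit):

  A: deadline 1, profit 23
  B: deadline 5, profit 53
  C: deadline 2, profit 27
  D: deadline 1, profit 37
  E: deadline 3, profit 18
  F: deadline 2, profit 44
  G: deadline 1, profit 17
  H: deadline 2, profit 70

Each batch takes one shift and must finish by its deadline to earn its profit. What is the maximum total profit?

Sort by profit descending; place each in the latest free slot ≤ its deadline.
Profit order: H=70 B=53 F=44 D=37 C=27 A=23 E=18 G=17
Assign: H→slot 2, B→slot 5, F→slot 1, D skipped, C skipped, A skipped, E→slot 3, G skipped.
Slots: [1:F] [2:H] [3:E] [5:B]
Profit = 44 + 70 + 18 + 53 = 185

185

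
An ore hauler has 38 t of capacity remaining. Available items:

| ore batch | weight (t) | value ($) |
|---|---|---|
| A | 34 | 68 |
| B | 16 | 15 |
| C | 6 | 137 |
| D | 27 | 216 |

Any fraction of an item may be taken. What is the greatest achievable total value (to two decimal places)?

Greedy by value/weight ratio, highest first.
Order: C (137/6=22.83) > D (216/27=8.00) > A (68/34=2.00) > B (15/16=0.94)
Fill: take C (6 @ 137) → take D (27 @ 216) → take 5/34 of A → 10.00; 38/38 used.
Total value = 363.00

363.00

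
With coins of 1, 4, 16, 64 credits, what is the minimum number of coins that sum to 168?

Greedy: take as many of the largest coin as possible, then repeat with the remainder.
168 = 2×64 + 2×16 + 2×4
Total coins = 2 + 2 + 2 = 6

6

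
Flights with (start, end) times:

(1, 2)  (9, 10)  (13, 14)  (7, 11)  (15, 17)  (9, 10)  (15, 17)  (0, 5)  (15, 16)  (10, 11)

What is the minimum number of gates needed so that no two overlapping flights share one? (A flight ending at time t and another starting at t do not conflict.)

The answer is the maximum number of intervals overlapping at any instant.
starts: [0, 1, 7, 9, 9, 10, 13, 15, 15, 15]
ends:   [2, 5, 10, 10, 11, 11, 14, 16, 17, 17]
s0→1 s1→2 e2→1 e5→0 s7→1 s9→2 s9→3  — peak 3.

3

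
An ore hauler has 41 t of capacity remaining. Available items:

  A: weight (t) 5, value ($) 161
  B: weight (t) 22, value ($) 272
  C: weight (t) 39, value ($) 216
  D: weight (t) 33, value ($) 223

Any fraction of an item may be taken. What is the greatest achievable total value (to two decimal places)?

527.61

Order: A (161/5=32.20) > B (272/22=12.36) > D (223/33=6.76) > C (216/39=5.54)
Fill: take A (5 @ 161) → take B (22 @ 272) → take 14/33 of D → 94.61; 41/41 used.
Total value = 527.61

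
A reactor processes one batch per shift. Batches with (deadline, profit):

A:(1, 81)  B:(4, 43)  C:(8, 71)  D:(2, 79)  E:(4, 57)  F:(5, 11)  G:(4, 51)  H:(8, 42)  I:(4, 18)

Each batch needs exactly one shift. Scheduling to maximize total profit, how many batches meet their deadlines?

Profit order: A=81 D=79 C=71 E=57 G=51 B=43 H=42 I=18 F=11
Assign: A→slot 1, D→slot 2, C→slot 8, E→slot 4, G→slot 3, B skipped, H→slot 7, I skipped, F→slot 5.
Slots: [1:A] [2:D] [3:G] [4:E] [5:F] [7:H] [8:C]
7 of 9 scheduled.

7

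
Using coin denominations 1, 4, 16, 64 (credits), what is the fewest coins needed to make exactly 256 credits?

Greedy: take as many of the largest coin as possible, then repeat with the remainder.
256 − 4×64→0
Total coins = 4 = 4

4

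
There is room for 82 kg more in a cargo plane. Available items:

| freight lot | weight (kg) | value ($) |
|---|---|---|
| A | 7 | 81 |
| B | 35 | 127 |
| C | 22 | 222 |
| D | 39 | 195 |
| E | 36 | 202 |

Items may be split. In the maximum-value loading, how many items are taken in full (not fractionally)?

Sort by value per unit weight and fill in that order.
Ratios (sorted): A 11.57, C 10.09, E 5.61, D 5.00, B 3.63
take A (7 @ 81); take C (22 @ 222); take E (36 @ 202); take 17/39 of D → 85.00. Capacity used 82/82.
3 item(s) taken whole; one partial (take 17/39 of D).

3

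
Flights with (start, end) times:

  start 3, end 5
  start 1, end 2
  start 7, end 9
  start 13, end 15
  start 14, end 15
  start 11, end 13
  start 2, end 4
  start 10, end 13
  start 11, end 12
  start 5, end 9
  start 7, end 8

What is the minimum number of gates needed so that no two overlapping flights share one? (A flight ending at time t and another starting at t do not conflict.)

The answer is the maximum number of intervals overlapping at any instant.
Events (time:±→running): 1:+→1 2:-→0 2:+→1 3:+→2 4:-→1 5:-→0 5:+→1 7:+→2 7:+→3 … peak 3.

3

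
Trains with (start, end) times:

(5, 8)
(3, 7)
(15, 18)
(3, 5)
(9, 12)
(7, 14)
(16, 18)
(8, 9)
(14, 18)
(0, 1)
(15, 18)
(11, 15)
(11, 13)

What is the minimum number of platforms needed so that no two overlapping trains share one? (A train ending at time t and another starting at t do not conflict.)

Count concurrent intervals with a sweep; the peak is the room count.
Events (time:±→running): 0:+→1 1:-→0 3:+→1 3:+→2 5:-→1 5:+→2 7:-→1 7:+→2 8:-→1 8:+→2 9:-→1 9:+→2 11:+→3 11:+→4 … peak 4.

4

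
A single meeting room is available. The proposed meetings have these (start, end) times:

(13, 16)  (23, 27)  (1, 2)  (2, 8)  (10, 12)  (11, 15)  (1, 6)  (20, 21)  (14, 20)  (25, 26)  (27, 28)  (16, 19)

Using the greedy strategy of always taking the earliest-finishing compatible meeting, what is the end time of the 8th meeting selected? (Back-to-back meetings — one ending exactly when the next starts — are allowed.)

28

By end time: (1,2), (1,6), (2,8), (10,12), (11,15), (13,16), (16,19), (14,20), (20,21), (25,26), (23,27), (27,28).
Pick (1,2); next start ≥ 2 → (2,8); next start ≥ 8 → (10,12); next start ≥ 12 → (13,16); next start ≥ 16 → (16,19); next start ≥ 19 → (20,21); next start ≥ 21 → (25,26); next start ≥ 26 → (27,28).
Selected: (1,2) (2,8) (10,12) (13,16) (16,19) (20,21) (25,26) (27,28)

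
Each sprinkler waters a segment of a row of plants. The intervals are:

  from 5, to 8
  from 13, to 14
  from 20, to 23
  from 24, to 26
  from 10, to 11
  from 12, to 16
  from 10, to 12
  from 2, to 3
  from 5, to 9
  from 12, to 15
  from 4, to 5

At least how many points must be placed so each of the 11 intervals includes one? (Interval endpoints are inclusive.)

Sort by right endpoint; whenever an interval is uncovered, place a point at its right end.
By right end: [2,3]  [4,5]  [5,8]  [5,9]  [10,11]  [10,12]  [13,14]  [12,15]  [12,16]  [20,23]  [24,26]
[2,3] uncovered → point at 3; [4,5] uncovered → point at 5; [10,11] uncovered → point at 11; [13,14] uncovered → point at 14; [20,23] uncovered → point at 23; [24,26] uncovered → point at 26.
Points: 3, 5, 11, 14, 23, 26 (6 total).

6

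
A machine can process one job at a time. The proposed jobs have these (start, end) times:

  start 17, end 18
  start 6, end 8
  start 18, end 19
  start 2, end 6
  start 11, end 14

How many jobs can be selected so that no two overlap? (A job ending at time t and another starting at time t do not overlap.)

5

Sort by end time and greedily take each interval whose start is ≥ the last chosen end.
Sorted by end: (2,6)  (6,8)  (11,14)  (17,18)  (18,19)
take (2,6); take (6,8); take (11,14); take (17,18); take (18,19).
Selected 5 jobs.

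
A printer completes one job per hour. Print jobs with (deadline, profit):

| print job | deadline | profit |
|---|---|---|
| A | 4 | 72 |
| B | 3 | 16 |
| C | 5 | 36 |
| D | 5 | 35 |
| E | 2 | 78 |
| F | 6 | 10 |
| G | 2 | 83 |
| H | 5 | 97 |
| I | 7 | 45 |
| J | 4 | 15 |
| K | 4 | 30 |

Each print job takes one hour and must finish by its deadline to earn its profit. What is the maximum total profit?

421

Profit order: H=97 G=83 E=78 A=72 I=45 C=36 D=35 K=30 B=16 J=15 F=10
Assign: H→slot 5, G→slot 2, E→slot 1, A→slot 4, I→slot 7, C→slot 3, D skipped, K skipped, B skipped, J skipped, F→slot 6.
Slots: [1:E] [2:G] [3:C] [4:A] [5:H] [6:F] [7:I]
Profit = 78 + 83 + 36 + 72 + 97 + 10 + 45 = 421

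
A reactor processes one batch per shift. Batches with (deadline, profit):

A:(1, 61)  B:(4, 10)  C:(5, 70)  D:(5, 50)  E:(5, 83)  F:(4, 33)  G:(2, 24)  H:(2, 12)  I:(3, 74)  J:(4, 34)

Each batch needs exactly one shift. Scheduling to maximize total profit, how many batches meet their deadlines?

Take jobs in profit order; each goes to the latest open slot no later than its deadline.
Profit order: E=83 I=74 C=70 A=61 D=50 J=34 F=33 G=24 H=12 B=10
Assign: E→slot 5, I→slot 3, C→slot 4, A→slot 1, D→slot 2, J skipped, F skipped, G skipped, H skipped, B skipped.
Slots: [1:A] [2:D] [3:I] [4:C] [5:E]
5 of 10 scheduled.

5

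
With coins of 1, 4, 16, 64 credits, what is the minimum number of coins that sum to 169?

169 − 2×64→41 − 2×16→9 − 2×4→1 − 1×1→0
Total coins = 2 + 2 + 2 + 1 = 7

7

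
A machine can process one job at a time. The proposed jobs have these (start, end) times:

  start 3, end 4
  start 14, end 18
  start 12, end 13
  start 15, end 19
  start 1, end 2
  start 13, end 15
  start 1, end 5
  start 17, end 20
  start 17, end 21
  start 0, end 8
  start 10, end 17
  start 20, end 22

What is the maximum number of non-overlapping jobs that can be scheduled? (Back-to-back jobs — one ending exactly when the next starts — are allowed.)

Order by finish time; keep every interval that doesn't clash with the previous kept one.
By end time: (1,2), (3,4), (1,5), (0,8), (12,13), (13,15), (10,17), (14,18), (15,19), (17,20), (17,21), (20,22).
Pick (1,2); next start ≥ 2 → (3,4); next start ≥ 4 → (12,13); next start ≥ 13 → (13,15); next start ≥ 15 → (15,19); next start ≥ 19 → (20,22).
Selected 6 jobs.

6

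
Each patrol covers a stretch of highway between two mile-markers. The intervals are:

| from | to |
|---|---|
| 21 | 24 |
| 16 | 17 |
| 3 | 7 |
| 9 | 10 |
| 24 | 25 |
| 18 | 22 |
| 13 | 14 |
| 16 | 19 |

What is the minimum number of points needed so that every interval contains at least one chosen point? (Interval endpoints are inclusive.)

6

Process intervals by earliest right end; each time one isn't hit yet, stab at its right endpoint.
Sorted: [3,7] [9,10] [13,14] [16,17] [16,19] [18,22] [21,24] [24,25]
{[3,7]} hit by 7; {[9,10]} hit by 10; {[13,14]} hit by 14; {[16,17],[16,19]} hit by 17; {[18,22],[21,24]} hit by 22; {[24,25]} hit by 25.
Points: 7, 10, 14, 17, 22, 25 (6 total).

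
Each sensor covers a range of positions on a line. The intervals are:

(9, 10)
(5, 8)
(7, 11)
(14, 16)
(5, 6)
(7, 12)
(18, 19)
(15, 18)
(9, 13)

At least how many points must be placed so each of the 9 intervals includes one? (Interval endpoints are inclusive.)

Sort by right endpoint; whenever an interval is uncovered, place a point at its right end.
By right end: [5,6]  [5,8]  [9,10]  [7,11]  [7,12]  [9,13]  [14,16]  [15,18]  [18,19]
[5,6] uncovered → point at 6; [9,10] uncovered → point at 10; [14,16] uncovered → point at 16; [18,19] uncovered → point at 19.
Points: 6, 10, 16, 19 (4 total).

4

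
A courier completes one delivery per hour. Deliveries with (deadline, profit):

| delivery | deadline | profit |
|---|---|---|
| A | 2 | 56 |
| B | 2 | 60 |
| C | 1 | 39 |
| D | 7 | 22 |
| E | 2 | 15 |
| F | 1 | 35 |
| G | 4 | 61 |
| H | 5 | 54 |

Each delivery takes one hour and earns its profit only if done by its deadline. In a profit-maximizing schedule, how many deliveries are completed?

5

Take jobs in profit order; each goes to the latest open slot no later than its deadline.
By profit: G(d4,61), B(d2,60), A(d2,56), H(d5,54), C(d1,39), F(d1,35), D(d7,22), E(d2,15)
G→slot 4; B→slot 2; A→slot 1; H→slot 5; C skipped; F skipped; D→slot 7; E skipped.
5 of 8 scheduled.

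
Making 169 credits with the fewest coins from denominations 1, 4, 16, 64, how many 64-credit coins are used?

2

169 = 2×64 + 2×16 + 2×4 + 1×1
Count of 64: 2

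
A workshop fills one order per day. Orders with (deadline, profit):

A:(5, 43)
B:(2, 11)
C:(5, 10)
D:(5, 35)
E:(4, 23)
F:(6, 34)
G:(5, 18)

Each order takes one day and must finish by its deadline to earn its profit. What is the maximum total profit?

164

Take jobs in profit order; each goes to the latest open slot no later than its deadline.
Profit order: A=43 D=35 F=34 E=23 G=18 B=11 C=10
Assign: A→slot 5, D→slot 4, F→slot 6, E→slot 3, G→slot 2, B→slot 1, C skipped.
Slots: [1:B] [2:G] [3:E] [4:D] [5:A] [6:F]
Profit = 11 + 18 + 23 + 35 + 43 + 34 = 164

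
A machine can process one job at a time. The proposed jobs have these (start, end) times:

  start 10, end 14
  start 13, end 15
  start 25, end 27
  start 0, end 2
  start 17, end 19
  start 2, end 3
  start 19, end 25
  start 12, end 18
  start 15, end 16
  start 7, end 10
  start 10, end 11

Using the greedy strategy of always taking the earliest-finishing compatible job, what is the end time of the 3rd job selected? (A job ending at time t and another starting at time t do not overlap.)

10

Sorted by end: (0,2)  (2,3)  (7,10)  (10,11)  (10,14)  (13,15)  (15,16)  (12,18)  (17,19)  (19,25)  (25,27)
take (0,2); take (2,3); take (7,10); take (10,11); take (13,15); take (15,16); take (17,19); take (19,25); take (25,27).
Selected: (0,2) (2,3) (7,10) (10,11) (13,15) (15,16) (17,19) (19,25) (25,27)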